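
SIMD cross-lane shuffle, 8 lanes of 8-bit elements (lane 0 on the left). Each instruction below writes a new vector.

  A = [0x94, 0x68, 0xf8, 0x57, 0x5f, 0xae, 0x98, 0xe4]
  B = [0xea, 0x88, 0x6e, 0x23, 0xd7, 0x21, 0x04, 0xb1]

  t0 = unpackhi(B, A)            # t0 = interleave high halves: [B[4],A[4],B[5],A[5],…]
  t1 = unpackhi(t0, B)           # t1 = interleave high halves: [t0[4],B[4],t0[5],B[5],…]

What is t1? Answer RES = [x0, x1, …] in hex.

→ t0 |d7|5f|21|ae|04|98|b1|e4|
→ t1 |04|d7|98|21|b1|04|e4|b1|

RES = [0x04, 0xd7, 0x98, 0x21, 0xb1, 0x04, 0xe4, 0xb1]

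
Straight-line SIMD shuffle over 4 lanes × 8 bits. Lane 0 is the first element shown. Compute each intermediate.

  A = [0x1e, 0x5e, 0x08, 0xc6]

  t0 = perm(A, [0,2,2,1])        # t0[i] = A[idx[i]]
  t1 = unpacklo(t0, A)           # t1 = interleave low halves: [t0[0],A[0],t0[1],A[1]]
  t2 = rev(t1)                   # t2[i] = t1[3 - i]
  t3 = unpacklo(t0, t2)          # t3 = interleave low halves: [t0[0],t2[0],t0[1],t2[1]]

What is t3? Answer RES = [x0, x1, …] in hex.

RES = [ 0x1e  0x5e  0x08  0x08 ]

t0 = [0x1e, 0x08, 0x08, 0x5e]
t1 = [0x1e, 0x1e, 0x08, 0x5e]
t2 = [0x5e, 0x08, 0x1e, 0x1e]
t3 = [0x1e, 0x5e, 0x08, 0x08]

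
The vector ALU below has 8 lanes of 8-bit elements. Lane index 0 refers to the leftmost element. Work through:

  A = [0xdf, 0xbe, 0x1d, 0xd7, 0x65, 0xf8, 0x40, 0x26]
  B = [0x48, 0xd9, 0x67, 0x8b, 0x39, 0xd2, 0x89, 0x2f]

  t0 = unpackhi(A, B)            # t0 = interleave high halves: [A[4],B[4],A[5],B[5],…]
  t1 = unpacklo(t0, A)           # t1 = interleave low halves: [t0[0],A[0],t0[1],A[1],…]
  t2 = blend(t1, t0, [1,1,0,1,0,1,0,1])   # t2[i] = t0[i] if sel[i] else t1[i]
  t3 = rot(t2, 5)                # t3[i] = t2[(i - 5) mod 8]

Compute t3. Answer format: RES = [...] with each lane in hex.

RES = [ 0xd2  0xf8  0x89  0xd2  0x2f  0x65  0x39  0x39 ]

  t0: 65 39 f8 d2 40 89 26 2f
  t1: 65 df 39 be f8 1d d2 d7
  t2: 65 39 39 d2 f8 89 d2 2f
  t3: d2 f8 89 d2 2f 65 39 39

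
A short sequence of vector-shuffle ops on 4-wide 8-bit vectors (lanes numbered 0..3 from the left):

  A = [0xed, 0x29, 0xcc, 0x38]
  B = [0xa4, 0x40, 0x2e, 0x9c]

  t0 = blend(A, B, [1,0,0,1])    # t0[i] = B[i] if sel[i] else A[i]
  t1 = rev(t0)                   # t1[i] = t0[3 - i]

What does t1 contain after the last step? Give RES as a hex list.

→ t0 |a4|29|cc|9c|
→ t1 |9c|cc|29|a4|

RES = [ 0x9c  0xcc  0x29  0xa4 ]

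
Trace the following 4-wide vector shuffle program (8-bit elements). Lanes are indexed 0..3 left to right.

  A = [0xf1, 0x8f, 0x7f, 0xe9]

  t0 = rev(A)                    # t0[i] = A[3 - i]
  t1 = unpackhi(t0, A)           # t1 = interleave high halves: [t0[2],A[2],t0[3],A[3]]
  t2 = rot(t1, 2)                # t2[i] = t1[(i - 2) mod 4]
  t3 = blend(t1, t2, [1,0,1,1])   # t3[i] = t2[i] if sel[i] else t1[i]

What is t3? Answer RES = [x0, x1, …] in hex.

→ t0 |e9|7f|8f|f1|
→ t1 |8f|7f|f1|e9|
→ t2 |f1|e9|8f|7f|
→ t3 |f1|7f|8f|7f|

RES = [ 0xf1  0x7f  0x8f  0x7f ]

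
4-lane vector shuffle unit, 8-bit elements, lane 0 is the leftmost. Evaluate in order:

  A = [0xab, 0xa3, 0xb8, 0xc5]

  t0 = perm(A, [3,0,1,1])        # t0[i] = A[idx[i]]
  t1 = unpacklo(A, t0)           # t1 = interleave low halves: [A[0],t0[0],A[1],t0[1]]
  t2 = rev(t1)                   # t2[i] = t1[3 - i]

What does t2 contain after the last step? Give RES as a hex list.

  t0: c5 ab a3 a3
  t1: ab c5 a3 ab
  t2: ab a3 c5 ab

RES = [0xab, 0xa3, 0xc5, 0xab]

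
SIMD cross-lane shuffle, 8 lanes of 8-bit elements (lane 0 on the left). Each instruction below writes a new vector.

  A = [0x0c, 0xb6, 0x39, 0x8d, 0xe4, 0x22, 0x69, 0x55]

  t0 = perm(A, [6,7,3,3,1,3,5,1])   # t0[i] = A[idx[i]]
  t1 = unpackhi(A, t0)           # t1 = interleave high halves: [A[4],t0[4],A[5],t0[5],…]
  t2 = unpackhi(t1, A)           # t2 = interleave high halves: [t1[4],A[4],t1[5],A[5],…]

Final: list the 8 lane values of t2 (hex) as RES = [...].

RES = [0x69, 0xe4, 0x22, 0x22, 0x55, 0x69, 0xb6, 0x55]

t0 = [0x69, 0x55, 0x8d, 0x8d, 0xb6, 0x8d, 0x22, 0xb6]
t1 = [0xe4, 0xb6, 0x22, 0x8d, 0x69, 0x22, 0x55, 0xb6]
t2 = [0x69, 0xe4, 0x22, 0x22, 0x55, 0x69, 0xb6, 0x55]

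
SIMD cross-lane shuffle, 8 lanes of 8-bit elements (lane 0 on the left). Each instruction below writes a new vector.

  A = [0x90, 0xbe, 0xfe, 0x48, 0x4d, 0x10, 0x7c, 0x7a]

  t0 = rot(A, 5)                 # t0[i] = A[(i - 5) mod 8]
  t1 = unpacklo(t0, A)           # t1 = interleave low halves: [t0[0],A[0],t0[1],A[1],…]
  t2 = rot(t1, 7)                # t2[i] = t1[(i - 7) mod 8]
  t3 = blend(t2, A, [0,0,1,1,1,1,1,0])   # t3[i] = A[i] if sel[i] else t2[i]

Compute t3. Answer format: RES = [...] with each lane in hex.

t0 = [0x48, 0x4d, 0x10, 0x7c, 0x7a, 0x90, 0xbe, 0xfe]
t1 = [0x48, 0x90, 0x4d, 0xbe, 0x10, 0xfe, 0x7c, 0x48]
t2 = [0x90, 0x4d, 0xbe, 0x10, 0xfe, 0x7c, 0x48, 0x48]
t3 = [0x90, 0x4d, 0xfe, 0x48, 0x4d, 0x10, 0x7c, 0x48]

RES = [0x90, 0x4d, 0xfe, 0x48, 0x4d, 0x10, 0x7c, 0x48]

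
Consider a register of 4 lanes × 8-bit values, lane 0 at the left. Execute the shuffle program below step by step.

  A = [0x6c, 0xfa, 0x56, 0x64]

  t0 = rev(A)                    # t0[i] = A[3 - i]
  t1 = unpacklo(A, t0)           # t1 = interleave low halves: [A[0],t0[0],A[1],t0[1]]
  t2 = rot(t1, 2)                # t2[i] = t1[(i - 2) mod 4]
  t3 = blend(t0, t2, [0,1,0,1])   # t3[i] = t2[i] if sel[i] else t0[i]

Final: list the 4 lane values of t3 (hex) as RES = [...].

  t0: 64 56 fa 6c
  t1: 6c 64 fa 56
  t2: fa 56 6c 64
  t3: 64 56 fa 64

RES = [0x64, 0x56, 0xfa, 0x64]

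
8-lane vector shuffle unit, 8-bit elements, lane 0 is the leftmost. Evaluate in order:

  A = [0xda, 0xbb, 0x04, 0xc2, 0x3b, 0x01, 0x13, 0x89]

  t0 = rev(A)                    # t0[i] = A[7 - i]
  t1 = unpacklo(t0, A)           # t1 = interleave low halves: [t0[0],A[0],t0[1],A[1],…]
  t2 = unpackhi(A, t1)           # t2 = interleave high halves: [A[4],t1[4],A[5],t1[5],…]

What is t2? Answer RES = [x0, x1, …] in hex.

  t0: 89 13 01 3b c2 04 bb da
  t1: 89 da 13 bb 01 04 3b c2
  t2: 3b 01 01 04 13 3b 89 c2

RES = [ 0x3b  0x01  0x01  0x04  0x13  0x3b  0x89  0xc2 ]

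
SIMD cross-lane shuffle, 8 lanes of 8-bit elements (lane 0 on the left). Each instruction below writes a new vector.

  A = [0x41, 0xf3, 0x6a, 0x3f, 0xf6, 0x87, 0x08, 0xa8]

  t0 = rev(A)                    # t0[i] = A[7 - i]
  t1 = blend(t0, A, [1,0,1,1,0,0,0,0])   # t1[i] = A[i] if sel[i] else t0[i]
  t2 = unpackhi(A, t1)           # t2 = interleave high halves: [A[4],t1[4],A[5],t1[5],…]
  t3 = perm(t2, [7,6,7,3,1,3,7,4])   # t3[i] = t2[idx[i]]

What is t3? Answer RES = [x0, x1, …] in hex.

RES = [ 0x41  0xa8  0x41  0x6a  0x3f  0x6a  0x41  0x08 ]

→ t0 |a8|08|87|f6|3f|6a|f3|41|
→ t1 |41|08|6a|3f|3f|6a|f3|41|
→ t2 |f6|3f|87|6a|08|f3|a8|41|
→ t3 |41|a8|41|6a|3f|6a|41|08|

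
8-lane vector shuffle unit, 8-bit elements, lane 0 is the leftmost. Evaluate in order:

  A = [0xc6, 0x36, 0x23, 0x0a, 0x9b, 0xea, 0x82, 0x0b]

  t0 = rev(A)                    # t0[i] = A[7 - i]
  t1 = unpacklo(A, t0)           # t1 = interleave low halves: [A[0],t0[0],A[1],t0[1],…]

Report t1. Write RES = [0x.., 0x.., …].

RES = [ 0xc6  0x0b  0x36  0x82  0x23  0xea  0x0a  0x9b ]

→ t0 |0b|82|ea|9b|0a|23|36|c6|
→ t1 |c6|0b|36|82|23|ea|0a|9b|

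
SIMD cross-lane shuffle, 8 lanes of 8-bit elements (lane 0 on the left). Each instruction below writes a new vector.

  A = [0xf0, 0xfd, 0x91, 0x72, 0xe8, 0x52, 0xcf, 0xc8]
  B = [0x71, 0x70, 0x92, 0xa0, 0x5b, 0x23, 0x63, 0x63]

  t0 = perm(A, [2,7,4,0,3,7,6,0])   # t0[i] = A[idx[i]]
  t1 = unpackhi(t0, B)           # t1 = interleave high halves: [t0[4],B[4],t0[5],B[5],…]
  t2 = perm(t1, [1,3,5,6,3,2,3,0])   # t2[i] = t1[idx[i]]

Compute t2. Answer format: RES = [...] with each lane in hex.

→ t0 |91|c8|e8|f0|72|c8|cf|f0|
→ t1 |72|5b|c8|23|cf|63|f0|63|
→ t2 |5b|23|63|f0|23|c8|23|72|

RES = [0x5b, 0x23, 0x63, 0xf0, 0x23, 0xc8, 0x23, 0x72]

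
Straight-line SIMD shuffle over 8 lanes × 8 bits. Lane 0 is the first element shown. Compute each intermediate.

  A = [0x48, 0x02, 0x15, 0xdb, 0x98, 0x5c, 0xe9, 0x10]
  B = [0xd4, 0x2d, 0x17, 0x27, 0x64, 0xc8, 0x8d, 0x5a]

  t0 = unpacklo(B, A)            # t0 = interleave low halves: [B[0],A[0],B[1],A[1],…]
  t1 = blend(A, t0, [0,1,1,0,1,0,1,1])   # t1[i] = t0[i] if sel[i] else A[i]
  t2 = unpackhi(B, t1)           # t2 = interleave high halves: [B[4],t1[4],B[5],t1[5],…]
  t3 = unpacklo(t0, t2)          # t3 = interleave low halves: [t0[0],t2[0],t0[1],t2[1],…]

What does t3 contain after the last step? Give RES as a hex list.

t0 = [0xd4, 0x48, 0x2d, 0x02, 0x17, 0x15, 0x27, 0xdb]
t1 = [0x48, 0x48, 0x2d, 0xdb, 0x17, 0x5c, 0x27, 0xdb]
t2 = [0x64, 0x17, 0xc8, 0x5c, 0x8d, 0x27, 0x5a, 0xdb]
t3 = [0xd4, 0x64, 0x48, 0x17, 0x2d, 0xc8, 0x02, 0x5c]

RES = [0xd4, 0x64, 0x48, 0x17, 0x2d, 0xc8, 0x02, 0x5c]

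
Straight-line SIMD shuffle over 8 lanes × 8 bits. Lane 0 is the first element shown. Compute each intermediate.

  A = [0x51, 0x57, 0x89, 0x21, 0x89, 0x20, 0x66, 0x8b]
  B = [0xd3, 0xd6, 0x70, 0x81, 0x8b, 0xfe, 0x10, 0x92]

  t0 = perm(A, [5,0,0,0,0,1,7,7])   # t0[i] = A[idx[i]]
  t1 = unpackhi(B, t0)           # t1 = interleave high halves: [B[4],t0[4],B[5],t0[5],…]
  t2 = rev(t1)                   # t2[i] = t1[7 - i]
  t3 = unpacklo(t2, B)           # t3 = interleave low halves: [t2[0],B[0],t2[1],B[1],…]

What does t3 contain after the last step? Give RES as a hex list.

RES = [0x8b, 0xd3, 0x92, 0xd6, 0x8b, 0x70, 0x10, 0x81]

→ t0 |20|51|51|51|51|57|8b|8b|
→ t1 |8b|51|fe|57|10|8b|92|8b|
→ t2 |8b|92|8b|10|57|fe|51|8b|
→ t3 |8b|d3|92|d6|8b|70|10|81|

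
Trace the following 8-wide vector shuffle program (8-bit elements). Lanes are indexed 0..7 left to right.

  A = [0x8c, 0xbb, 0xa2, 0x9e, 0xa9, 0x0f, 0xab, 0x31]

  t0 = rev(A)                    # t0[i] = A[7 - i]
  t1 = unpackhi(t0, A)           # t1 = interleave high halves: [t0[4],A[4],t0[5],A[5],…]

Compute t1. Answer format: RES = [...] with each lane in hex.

t0 = [0x31, 0xab, 0x0f, 0xa9, 0x9e, 0xa2, 0xbb, 0x8c]
t1 = [0x9e, 0xa9, 0xa2, 0x0f, 0xbb, 0xab, 0x8c, 0x31]

RES = [0x9e, 0xa9, 0xa2, 0x0f, 0xbb, 0xab, 0x8c, 0x31]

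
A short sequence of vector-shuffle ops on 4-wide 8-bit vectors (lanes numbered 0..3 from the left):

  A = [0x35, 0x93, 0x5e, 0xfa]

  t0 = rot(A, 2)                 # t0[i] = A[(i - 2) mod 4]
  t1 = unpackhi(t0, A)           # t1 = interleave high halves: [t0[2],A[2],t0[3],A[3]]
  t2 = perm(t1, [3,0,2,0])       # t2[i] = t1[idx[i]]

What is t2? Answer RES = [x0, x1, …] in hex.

t0 = [0x5e, 0xfa, 0x35, 0x93]
t1 = [0x35, 0x5e, 0x93, 0xfa]
t2 = [0xfa, 0x35, 0x93, 0x35]

RES = [0xfa, 0x35, 0x93, 0x35]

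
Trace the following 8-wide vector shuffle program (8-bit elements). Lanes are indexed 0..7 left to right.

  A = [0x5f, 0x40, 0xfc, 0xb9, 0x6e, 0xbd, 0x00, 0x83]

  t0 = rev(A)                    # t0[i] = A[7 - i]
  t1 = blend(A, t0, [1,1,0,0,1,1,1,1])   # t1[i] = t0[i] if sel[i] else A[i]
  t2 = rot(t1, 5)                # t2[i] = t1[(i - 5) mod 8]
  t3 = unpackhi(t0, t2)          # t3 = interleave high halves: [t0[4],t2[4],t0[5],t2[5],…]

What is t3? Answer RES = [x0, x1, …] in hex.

t0 = [0x83, 0x00, 0xbd, 0x6e, 0xb9, 0xfc, 0x40, 0x5f]
t1 = [0x83, 0x00, 0xfc, 0xb9, 0xb9, 0xfc, 0x40, 0x5f]
t2 = [0xb9, 0xb9, 0xfc, 0x40, 0x5f, 0x83, 0x00, 0xfc]
t3 = [0xb9, 0x5f, 0xfc, 0x83, 0x40, 0x00, 0x5f, 0xfc]

RES = [0xb9, 0x5f, 0xfc, 0x83, 0x40, 0x00, 0x5f, 0xfc]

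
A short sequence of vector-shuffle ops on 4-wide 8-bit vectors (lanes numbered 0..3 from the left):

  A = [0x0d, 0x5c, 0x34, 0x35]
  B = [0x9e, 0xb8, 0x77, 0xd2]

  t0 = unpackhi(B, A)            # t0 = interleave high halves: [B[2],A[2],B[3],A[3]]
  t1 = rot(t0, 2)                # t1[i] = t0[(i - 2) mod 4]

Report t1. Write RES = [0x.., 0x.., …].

RES = [ 0xd2  0x35  0x77  0x34 ]

t0 = [0x77, 0x34, 0xd2, 0x35]
t1 = [0xd2, 0x35, 0x77, 0x34]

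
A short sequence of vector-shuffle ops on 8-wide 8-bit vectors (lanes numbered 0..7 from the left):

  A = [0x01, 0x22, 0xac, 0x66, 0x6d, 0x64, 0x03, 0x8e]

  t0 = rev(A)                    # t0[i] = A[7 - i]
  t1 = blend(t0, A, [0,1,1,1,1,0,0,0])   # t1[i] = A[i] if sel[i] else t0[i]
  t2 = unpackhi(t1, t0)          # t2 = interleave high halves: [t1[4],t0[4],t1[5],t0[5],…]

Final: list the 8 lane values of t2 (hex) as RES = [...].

RES = [ 0x6d  0x66  0xac  0xac  0x22  0x22  0x01  0x01 ]

→ t0 |8e|03|64|6d|66|ac|22|01|
→ t1 |8e|22|ac|66|6d|ac|22|01|
→ t2 |6d|66|ac|ac|22|22|01|01|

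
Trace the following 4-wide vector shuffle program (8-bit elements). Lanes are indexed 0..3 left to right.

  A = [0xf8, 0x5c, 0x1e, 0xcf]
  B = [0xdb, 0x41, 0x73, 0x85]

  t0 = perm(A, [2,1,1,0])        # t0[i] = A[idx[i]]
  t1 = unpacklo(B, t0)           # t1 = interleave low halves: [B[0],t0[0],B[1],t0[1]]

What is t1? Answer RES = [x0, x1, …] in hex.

→ t0 |1e|5c|5c|f8|
→ t1 |db|1e|41|5c|

RES = [0xdb, 0x1e, 0x41, 0x5c]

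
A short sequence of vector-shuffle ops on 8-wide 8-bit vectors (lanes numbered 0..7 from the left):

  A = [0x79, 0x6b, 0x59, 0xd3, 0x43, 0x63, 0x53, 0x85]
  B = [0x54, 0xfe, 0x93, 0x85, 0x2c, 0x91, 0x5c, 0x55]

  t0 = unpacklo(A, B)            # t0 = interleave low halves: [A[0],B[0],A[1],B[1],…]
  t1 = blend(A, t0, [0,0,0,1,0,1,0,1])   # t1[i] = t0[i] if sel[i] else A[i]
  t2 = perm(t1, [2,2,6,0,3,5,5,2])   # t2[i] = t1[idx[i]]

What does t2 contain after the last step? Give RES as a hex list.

RES = [ 0x59  0x59  0x53  0x79  0xfe  0x93  0x93  0x59 ]

→ t0 |79|54|6b|fe|59|93|d3|85|
→ t1 |79|6b|59|fe|43|93|53|85|
→ t2 |59|59|53|79|fe|93|93|59|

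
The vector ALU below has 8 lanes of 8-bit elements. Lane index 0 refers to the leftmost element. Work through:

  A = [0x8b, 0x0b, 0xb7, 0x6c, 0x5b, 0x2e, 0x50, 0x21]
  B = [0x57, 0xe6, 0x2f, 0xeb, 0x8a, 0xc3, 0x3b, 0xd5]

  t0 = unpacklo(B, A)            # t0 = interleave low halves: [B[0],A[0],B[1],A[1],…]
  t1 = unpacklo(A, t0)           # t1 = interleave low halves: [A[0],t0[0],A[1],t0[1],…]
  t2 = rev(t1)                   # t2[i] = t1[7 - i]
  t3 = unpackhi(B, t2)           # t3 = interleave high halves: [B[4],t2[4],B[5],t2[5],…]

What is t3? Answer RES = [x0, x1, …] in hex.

RES = [ 0x8a  0x8b  0xc3  0x0b  0x3b  0x57  0xd5  0x8b ]

→ t0 |57|8b|e6|0b|2f|b7|eb|6c|
→ t1 |8b|57|0b|8b|b7|e6|6c|0b|
→ t2 |0b|6c|e6|b7|8b|0b|57|8b|
→ t3 |8a|8b|c3|0b|3b|57|d5|8b|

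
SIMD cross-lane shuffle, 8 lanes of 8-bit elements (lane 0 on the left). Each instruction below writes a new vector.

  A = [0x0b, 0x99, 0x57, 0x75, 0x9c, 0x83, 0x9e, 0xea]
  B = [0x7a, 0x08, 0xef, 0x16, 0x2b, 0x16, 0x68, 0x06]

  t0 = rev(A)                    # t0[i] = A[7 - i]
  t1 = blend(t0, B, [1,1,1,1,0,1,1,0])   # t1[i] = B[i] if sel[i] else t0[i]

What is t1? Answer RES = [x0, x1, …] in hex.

  t0: ea 9e 83 9c 75 57 99 0b
  t1: 7a 08 ef 16 75 16 68 0b

RES = [ 0x7a  0x08  0xef  0x16  0x75  0x16  0x68  0x0b ]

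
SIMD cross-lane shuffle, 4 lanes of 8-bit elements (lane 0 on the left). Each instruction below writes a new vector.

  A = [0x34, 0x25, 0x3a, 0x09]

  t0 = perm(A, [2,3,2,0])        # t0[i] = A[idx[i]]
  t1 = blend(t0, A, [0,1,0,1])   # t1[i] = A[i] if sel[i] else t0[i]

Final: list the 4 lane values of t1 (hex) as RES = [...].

  t0: 3a 09 3a 34
  t1: 3a 25 3a 09

RES = [ 0x3a  0x25  0x3a  0x09 ]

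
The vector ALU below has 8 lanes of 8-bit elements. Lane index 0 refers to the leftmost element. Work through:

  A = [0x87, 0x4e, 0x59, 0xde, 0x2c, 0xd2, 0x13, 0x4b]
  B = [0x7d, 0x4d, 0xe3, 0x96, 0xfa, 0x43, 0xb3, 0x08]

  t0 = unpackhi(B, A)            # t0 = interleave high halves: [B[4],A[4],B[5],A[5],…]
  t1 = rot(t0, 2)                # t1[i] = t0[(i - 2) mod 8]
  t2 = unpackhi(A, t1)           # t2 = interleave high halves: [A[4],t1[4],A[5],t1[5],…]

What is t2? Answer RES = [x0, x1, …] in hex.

RES = [ 0x2c  0x43  0xd2  0xd2  0x13  0xb3  0x4b  0x13 ]

→ t0 |fa|2c|43|d2|b3|13|08|4b|
→ t1 |08|4b|fa|2c|43|d2|b3|13|
→ t2 |2c|43|d2|d2|13|b3|4b|13|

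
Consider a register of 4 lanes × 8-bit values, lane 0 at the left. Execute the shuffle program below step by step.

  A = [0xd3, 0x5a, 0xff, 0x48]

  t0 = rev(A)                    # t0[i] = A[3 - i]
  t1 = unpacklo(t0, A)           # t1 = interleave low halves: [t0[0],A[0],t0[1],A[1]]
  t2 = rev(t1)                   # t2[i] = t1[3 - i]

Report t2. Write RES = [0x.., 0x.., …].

RES = [0x5a, 0xff, 0xd3, 0x48]

  t0: 48 ff 5a d3
  t1: 48 d3 ff 5a
  t2: 5a ff d3 48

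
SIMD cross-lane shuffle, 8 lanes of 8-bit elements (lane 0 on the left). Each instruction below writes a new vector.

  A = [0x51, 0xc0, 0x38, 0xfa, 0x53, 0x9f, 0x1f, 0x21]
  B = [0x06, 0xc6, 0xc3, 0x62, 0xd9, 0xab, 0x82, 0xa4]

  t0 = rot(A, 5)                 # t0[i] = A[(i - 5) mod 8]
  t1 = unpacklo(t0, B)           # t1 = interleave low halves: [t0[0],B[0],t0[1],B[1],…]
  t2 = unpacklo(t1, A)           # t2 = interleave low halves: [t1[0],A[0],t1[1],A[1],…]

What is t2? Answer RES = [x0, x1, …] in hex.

RES = [0xfa, 0x51, 0x06, 0xc0, 0x53, 0x38, 0xc6, 0xfa]

→ t0 |fa|53|9f|1f|21|51|c0|38|
→ t1 |fa|06|53|c6|9f|c3|1f|62|
→ t2 |fa|51|06|c0|53|38|c6|fa|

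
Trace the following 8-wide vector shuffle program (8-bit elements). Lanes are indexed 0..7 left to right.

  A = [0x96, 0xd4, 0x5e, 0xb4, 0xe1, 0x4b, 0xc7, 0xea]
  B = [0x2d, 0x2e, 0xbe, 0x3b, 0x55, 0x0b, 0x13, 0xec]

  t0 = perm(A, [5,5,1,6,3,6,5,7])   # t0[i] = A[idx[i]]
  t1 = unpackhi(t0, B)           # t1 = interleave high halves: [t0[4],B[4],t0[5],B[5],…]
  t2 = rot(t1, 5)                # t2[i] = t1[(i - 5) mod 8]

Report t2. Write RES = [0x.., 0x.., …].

RES = [ 0x0b  0x4b  0x13  0xea  0xec  0xb4  0x55  0xc7 ]

→ t0 |4b|4b|d4|c7|b4|c7|4b|ea|
→ t1 |b4|55|c7|0b|4b|13|ea|ec|
→ t2 |0b|4b|13|ea|ec|b4|55|c7|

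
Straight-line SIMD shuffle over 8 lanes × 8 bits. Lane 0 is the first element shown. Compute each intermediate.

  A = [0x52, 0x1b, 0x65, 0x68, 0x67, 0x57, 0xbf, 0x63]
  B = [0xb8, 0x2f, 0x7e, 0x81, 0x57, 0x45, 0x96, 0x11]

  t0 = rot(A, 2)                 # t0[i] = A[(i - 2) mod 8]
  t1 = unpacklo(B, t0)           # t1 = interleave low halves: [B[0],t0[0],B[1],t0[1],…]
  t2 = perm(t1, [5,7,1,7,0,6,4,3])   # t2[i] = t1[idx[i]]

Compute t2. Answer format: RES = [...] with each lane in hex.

  t0: bf 63 52 1b 65 68 67 57
  t1: b8 bf 2f 63 7e 52 81 1b
  t2: 52 1b bf 1b b8 81 7e 63

RES = [0x52, 0x1b, 0xbf, 0x1b, 0xb8, 0x81, 0x7e, 0x63]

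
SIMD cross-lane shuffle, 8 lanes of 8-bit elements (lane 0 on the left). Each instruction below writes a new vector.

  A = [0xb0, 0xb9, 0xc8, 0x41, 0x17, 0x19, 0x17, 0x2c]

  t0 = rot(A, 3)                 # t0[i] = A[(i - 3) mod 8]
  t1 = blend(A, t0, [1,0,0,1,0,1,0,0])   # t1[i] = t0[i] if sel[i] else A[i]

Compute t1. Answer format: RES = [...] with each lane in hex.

RES = [0x19, 0xb9, 0xc8, 0xb0, 0x17, 0xc8, 0x17, 0x2c]

  t0: 19 17 2c b0 b9 c8 41 17
  t1: 19 b9 c8 b0 17 c8 17 2c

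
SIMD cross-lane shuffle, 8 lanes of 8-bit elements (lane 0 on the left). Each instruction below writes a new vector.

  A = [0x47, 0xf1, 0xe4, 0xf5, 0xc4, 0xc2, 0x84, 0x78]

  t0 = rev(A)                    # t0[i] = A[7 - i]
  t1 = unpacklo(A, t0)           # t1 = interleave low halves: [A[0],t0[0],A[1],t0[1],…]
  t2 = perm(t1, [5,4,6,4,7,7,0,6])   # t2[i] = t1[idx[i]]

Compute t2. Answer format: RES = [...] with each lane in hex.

t0 = [0x78, 0x84, 0xc2, 0xc4, 0xf5, 0xe4, 0xf1, 0x47]
t1 = [0x47, 0x78, 0xf1, 0x84, 0xe4, 0xc2, 0xf5, 0xc4]
t2 = [0xc2, 0xe4, 0xf5, 0xe4, 0xc4, 0xc4, 0x47, 0xf5]

RES = [ 0xc2  0xe4  0xf5  0xe4  0xc4  0xc4  0x47  0xf5 ]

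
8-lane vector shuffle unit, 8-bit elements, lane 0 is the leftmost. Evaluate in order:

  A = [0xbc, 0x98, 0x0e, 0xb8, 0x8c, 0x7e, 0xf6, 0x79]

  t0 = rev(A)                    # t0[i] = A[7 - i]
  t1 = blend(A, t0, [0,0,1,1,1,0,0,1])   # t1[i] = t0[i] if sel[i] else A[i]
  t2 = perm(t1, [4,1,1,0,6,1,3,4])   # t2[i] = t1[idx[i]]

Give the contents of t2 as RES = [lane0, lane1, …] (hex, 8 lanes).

RES = [ 0xb8  0x98  0x98  0xbc  0xf6  0x98  0x8c  0xb8 ]

  t0: 79 f6 7e 8c b8 0e 98 bc
  t1: bc 98 7e 8c b8 7e f6 bc
  t2: b8 98 98 bc f6 98 8c b8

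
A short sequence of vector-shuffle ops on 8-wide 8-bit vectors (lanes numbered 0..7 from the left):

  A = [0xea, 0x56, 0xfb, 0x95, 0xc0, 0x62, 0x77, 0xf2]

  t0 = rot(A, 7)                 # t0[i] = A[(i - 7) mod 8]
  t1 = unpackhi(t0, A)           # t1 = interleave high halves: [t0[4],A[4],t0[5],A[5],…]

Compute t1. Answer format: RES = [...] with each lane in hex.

→ t0 |56|fb|95|c0|62|77|f2|ea|
→ t1 |62|c0|77|62|f2|77|ea|f2|

RES = [0x62, 0xc0, 0x77, 0x62, 0xf2, 0x77, 0xea, 0xf2]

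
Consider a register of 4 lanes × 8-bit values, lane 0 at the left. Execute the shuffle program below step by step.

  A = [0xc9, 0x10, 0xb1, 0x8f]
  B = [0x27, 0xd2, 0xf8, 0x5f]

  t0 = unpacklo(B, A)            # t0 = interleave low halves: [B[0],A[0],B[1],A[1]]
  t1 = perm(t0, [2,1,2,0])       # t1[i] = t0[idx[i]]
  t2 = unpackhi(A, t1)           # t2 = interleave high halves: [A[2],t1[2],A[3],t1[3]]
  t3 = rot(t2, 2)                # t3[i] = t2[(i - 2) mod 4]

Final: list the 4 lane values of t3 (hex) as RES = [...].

RES = [0x8f, 0x27, 0xb1, 0xd2]

→ t0 |27|c9|d2|10|
→ t1 |d2|c9|d2|27|
→ t2 |b1|d2|8f|27|
→ t3 |8f|27|b1|d2|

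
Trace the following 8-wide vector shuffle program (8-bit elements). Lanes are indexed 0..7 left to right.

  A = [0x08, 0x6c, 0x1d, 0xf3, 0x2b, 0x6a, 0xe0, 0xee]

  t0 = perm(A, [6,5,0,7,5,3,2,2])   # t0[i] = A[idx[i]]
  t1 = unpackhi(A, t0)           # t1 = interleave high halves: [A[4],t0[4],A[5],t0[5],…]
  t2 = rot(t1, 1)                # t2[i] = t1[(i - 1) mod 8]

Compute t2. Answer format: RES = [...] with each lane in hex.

RES = [ 0x1d  0x2b  0x6a  0x6a  0xf3  0xe0  0x1d  0xee ]

  t0: e0 6a 08 ee 6a f3 1d 1d
  t1: 2b 6a 6a f3 e0 1d ee 1d
  t2: 1d 2b 6a 6a f3 e0 1d ee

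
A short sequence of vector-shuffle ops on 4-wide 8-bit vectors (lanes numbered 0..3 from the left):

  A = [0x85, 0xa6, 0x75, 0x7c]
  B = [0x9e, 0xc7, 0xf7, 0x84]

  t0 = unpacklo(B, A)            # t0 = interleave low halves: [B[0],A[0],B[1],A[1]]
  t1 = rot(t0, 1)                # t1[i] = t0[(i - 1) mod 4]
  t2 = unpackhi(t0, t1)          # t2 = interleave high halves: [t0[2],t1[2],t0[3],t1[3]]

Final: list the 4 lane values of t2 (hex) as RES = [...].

→ t0 |9e|85|c7|a6|
→ t1 |a6|9e|85|c7|
→ t2 |c7|85|a6|c7|

RES = [0xc7, 0x85, 0xa6, 0xc7]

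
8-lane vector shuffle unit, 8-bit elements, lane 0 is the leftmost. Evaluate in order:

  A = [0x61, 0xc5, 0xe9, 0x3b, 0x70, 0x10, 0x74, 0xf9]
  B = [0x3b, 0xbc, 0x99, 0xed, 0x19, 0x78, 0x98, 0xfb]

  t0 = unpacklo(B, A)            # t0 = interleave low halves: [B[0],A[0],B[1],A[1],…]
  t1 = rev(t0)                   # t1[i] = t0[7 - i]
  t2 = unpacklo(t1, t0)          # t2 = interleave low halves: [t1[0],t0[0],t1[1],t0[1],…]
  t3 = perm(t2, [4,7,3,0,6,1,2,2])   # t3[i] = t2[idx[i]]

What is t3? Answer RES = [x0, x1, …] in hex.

RES = [ 0xe9  0xc5  0x61  0x3b  0x99  0x3b  0xed  0xed ]

→ t0 |3b|61|bc|c5|99|e9|ed|3b|
→ t1 |3b|ed|e9|99|c5|bc|61|3b|
→ t2 |3b|3b|ed|61|e9|bc|99|c5|
→ t3 |e9|c5|61|3b|99|3b|ed|ed|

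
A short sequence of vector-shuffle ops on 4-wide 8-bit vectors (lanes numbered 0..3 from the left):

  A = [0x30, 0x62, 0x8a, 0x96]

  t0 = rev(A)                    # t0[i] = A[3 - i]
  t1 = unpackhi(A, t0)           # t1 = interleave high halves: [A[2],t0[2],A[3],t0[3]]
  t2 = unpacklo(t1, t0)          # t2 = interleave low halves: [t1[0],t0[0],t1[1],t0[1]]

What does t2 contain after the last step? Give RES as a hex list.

RES = [0x8a, 0x96, 0x62, 0x8a]

  t0: 96 8a 62 30
  t1: 8a 62 96 30
  t2: 8a 96 62 8a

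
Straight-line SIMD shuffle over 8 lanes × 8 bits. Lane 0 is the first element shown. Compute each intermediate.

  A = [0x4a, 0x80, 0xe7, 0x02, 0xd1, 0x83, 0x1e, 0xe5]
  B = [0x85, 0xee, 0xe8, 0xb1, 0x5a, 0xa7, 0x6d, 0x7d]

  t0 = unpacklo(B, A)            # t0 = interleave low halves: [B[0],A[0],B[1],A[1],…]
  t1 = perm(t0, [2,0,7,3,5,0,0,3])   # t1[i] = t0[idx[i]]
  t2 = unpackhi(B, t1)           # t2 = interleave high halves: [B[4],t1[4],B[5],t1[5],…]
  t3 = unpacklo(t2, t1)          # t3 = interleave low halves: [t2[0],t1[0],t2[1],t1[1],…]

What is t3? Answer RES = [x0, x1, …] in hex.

RES = [0x5a, 0xee, 0xe7, 0x85, 0xa7, 0x02, 0x85, 0x80]

  t0: 85 4a ee 80 e8 e7 b1 02
  t1: ee 85 02 80 e7 85 85 80
  t2: 5a e7 a7 85 6d 85 7d 80
  t3: 5a ee e7 85 a7 02 85 80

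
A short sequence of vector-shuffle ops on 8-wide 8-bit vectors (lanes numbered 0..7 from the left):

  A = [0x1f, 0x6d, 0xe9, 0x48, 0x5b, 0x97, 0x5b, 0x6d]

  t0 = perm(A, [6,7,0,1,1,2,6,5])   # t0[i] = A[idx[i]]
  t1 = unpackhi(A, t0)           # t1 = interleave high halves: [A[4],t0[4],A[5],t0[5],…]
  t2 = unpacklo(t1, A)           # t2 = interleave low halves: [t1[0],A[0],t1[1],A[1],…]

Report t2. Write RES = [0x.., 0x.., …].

RES = [0x5b, 0x1f, 0x6d, 0x6d, 0x97, 0xe9, 0xe9, 0x48]

  t0: 5b 6d 1f 6d 6d e9 5b 97
  t1: 5b 6d 97 e9 5b 5b 6d 97
  t2: 5b 1f 6d 6d 97 e9 e9 48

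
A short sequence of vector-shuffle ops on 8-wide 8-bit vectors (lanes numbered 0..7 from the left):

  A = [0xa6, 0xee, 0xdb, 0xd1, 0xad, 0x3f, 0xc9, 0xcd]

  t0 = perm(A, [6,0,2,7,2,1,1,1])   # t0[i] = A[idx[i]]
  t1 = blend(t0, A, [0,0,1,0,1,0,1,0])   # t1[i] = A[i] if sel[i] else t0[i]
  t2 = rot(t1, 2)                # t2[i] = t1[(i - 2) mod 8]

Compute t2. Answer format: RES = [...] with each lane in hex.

RES = [ 0xc9  0xee  0xc9  0xa6  0xdb  0xcd  0xad  0xee ]

→ t0 |c9|a6|db|cd|db|ee|ee|ee|
→ t1 |c9|a6|db|cd|ad|ee|c9|ee|
→ t2 |c9|ee|c9|a6|db|cd|ad|ee|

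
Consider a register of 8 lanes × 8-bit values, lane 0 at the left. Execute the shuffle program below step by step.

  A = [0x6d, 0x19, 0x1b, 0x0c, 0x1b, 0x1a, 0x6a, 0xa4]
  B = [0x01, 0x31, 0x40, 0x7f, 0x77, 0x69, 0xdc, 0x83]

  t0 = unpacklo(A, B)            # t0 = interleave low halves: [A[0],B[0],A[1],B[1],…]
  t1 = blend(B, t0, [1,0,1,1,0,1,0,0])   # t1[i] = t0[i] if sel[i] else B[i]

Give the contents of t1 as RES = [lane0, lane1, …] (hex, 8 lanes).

RES = [0x6d, 0x31, 0x19, 0x31, 0x77, 0x40, 0xdc, 0x83]

→ t0 |6d|01|19|31|1b|40|0c|7f|
→ t1 |6d|31|19|31|77|40|dc|83|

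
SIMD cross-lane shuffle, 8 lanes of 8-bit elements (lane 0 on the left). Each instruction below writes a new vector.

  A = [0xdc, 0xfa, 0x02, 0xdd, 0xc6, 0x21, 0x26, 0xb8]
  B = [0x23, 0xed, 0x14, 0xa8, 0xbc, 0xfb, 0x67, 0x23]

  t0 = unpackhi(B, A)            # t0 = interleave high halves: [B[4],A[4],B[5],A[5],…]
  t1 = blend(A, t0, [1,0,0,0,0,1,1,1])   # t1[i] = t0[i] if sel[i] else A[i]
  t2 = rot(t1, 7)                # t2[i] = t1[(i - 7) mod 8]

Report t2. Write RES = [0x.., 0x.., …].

  t0: bc c6 fb 21 67 26 23 b8
  t1: bc fa 02 dd c6 26 23 b8
  t2: fa 02 dd c6 26 23 b8 bc

RES = [0xfa, 0x02, 0xdd, 0xc6, 0x26, 0x23, 0xb8, 0xbc]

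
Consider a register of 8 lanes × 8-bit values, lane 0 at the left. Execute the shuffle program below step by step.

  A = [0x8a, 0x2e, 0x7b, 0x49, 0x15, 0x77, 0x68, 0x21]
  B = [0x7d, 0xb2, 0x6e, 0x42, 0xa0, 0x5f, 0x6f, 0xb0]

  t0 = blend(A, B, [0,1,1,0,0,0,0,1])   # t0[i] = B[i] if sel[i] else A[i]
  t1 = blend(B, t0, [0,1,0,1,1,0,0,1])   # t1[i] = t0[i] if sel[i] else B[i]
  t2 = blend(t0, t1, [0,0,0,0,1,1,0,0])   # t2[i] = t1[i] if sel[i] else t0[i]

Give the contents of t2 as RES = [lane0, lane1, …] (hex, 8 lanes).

  t0: 8a b2 6e 49 15 77 68 b0
  t1: 7d b2 6e 49 15 5f 6f b0
  t2: 8a b2 6e 49 15 5f 68 b0

RES = [0x8a, 0xb2, 0x6e, 0x49, 0x15, 0x5f, 0x68, 0xb0]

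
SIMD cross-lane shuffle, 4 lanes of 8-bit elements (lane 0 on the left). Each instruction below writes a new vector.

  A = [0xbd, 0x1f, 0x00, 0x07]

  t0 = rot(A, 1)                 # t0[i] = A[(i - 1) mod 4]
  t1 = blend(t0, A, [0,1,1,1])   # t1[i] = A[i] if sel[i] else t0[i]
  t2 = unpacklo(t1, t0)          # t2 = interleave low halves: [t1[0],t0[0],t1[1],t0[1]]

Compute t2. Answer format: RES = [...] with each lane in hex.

RES = [0x07, 0x07, 0x1f, 0xbd]

t0 = [0x07, 0xbd, 0x1f, 0x00]
t1 = [0x07, 0x1f, 0x00, 0x07]
t2 = [0x07, 0x07, 0x1f, 0xbd]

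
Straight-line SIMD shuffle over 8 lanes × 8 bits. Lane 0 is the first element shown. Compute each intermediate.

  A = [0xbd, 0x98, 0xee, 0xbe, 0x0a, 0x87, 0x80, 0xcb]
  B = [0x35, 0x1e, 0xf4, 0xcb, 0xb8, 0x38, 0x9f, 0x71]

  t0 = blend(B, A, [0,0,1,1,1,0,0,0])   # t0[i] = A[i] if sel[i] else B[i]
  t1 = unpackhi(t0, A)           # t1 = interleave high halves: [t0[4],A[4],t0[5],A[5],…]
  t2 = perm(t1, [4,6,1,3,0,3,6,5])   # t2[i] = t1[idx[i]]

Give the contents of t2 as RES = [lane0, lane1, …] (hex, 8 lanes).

  t0: 35 1e ee be 0a 38 9f 71
  t1: 0a 0a 38 87 9f 80 71 cb
  t2: 9f 71 0a 87 0a 87 71 80

RES = [ 0x9f  0x71  0x0a  0x87  0x0a  0x87  0x71  0x80 ]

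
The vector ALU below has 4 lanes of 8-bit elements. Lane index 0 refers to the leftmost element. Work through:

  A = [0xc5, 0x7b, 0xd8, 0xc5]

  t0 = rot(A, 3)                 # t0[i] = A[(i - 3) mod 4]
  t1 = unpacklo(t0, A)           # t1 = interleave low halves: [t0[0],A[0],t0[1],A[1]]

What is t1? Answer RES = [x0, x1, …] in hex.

→ t0 |7b|d8|c5|c5|
→ t1 |7b|c5|d8|7b|

RES = [ 0x7b  0xc5  0xd8  0x7b ]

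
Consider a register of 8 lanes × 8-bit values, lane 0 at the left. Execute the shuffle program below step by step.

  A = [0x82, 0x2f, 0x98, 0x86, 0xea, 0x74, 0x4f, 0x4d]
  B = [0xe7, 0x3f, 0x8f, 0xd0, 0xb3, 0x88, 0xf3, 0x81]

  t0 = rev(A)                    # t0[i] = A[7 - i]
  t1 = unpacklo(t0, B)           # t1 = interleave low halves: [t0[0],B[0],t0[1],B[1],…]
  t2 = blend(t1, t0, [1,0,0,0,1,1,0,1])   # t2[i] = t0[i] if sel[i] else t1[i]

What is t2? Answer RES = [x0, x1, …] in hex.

RES = [ 0x4d  0xe7  0x4f  0x3f  0x86  0x98  0xea  0x82 ]

  t0: 4d 4f 74 ea 86 98 2f 82
  t1: 4d e7 4f 3f 74 8f ea d0
  t2: 4d e7 4f 3f 86 98 ea 82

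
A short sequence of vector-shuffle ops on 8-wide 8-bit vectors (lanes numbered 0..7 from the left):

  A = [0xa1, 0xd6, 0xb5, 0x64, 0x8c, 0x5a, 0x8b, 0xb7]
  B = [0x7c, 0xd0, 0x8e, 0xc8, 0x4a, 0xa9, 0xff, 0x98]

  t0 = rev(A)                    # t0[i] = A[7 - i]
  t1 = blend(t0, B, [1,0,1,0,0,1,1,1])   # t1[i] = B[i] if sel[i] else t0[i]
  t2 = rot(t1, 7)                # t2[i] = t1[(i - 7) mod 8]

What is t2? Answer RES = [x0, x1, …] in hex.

RES = [0x8b, 0x8e, 0x8c, 0x64, 0xa9, 0xff, 0x98, 0x7c]

  t0: b7 8b 5a 8c 64 b5 d6 a1
  t1: 7c 8b 8e 8c 64 a9 ff 98
  t2: 8b 8e 8c 64 a9 ff 98 7c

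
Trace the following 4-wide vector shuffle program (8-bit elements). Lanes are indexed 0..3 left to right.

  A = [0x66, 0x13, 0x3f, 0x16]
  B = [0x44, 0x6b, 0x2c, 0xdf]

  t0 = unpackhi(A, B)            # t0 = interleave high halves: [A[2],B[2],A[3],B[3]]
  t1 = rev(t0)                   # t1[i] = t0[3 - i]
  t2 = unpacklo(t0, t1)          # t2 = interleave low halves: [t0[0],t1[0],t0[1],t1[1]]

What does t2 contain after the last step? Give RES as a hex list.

→ t0 |3f|2c|16|df|
→ t1 |df|16|2c|3f|
→ t2 |3f|df|2c|16|

RES = [ 0x3f  0xdf  0x2c  0x16 ]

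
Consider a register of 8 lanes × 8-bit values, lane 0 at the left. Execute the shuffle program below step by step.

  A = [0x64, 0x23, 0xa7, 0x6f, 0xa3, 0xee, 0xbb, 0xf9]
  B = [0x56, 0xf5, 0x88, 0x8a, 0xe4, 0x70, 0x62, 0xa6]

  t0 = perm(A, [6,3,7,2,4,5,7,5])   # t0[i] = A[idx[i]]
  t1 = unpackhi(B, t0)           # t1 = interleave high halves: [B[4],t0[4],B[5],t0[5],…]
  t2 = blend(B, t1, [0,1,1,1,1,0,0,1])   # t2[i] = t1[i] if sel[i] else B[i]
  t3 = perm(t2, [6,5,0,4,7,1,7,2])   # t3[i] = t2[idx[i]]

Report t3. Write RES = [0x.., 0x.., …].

RES = [0x62, 0x70, 0x56, 0x62, 0xee, 0xa3, 0xee, 0x70]

→ t0 |bb|6f|f9|a7|a3|ee|f9|ee|
→ t1 |e4|a3|70|ee|62|f9|a6|ee|
→ t2 |56|a3|70|ee|62|70|62|ee|
→ t3 |62|70|56|62|ee|a3|ee|70|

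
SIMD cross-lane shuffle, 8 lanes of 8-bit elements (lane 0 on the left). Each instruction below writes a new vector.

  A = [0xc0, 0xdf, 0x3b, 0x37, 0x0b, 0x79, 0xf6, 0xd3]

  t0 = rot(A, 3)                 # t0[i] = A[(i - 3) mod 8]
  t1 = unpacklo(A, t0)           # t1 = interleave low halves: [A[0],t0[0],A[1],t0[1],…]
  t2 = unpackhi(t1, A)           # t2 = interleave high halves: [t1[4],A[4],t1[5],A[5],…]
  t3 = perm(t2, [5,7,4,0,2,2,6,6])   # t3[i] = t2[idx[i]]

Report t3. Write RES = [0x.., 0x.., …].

RES = [0xf6, 0xd3, 0x37, 0x3b, 0xd3, 0xd3, 0xc0, 0xc0]

t0 = [0x79, 0xf6, 0xd3, 0xc0, 0xdf, 0x3b, 0x37, 0x0b]
t1 = [0xc0, 0x79, 0xdf, 0xf6, 0x3b, 0xd3, 0x37, 0xc0]
t2 = [0x3b, 0x0b, 0xd3, 0x79, 0x37, 0xf6, 0xc0, 0xd3]
t3 = [0xf6, 0xd3, 0x37, 0x3b, 0xd3, 0xd3, 0xc0, 0xc0]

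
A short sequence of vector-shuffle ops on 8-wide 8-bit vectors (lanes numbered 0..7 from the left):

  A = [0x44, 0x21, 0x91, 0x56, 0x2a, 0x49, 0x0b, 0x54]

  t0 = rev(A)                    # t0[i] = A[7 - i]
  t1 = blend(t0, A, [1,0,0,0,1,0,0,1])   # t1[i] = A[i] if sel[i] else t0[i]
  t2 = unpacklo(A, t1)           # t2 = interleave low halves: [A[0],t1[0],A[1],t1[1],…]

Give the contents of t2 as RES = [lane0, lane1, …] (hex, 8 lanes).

→ t0 |54|0b|49|2a|56|91|21|44|
→ t1 |44|0b|49|2a|2a|91|21|54|
→ t2 |44|44|21|0b|91|49|56|2a|

RES = [ 0x44  0x44  0x21  0x0b  0x91  0x49  0x56  0x2a ]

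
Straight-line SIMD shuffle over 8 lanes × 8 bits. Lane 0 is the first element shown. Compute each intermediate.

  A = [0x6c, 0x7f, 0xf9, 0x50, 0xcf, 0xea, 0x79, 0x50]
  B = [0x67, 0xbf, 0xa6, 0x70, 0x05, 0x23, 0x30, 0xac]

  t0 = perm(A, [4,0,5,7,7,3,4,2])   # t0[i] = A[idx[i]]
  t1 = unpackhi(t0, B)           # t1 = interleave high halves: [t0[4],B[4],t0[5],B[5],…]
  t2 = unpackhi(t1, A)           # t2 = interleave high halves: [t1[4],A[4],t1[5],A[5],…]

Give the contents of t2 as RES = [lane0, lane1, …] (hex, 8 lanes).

RES = [ 0xcf  0xcf  0x30  0xea  0xf9  0x79  0xac  0x50 ]

  t0: cf 6c ea 50 50 50 cf f9
  t1: 50 05 50 23 cf 30 f9 ac
  t2: cf cf 30 ea f9 79 ac 50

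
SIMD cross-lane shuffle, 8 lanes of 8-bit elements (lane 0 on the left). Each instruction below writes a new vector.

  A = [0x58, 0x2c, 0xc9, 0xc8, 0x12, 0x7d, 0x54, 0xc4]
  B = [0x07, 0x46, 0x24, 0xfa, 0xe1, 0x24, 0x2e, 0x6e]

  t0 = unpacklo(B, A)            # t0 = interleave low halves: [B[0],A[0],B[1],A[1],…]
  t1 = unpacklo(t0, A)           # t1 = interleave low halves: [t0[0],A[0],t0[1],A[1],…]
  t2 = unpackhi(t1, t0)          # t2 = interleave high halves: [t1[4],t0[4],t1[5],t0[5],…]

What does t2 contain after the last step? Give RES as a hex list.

RES = [ 0x46  0x24  0xc9  0xc9  0x2c  0xfa  0xc8  0xc8 ]

t0 = [0x07, 0x58, 0x46, 0x2c, 0x24, 0xc9, 0xfa, 0xc8]
t1 = [0x07, 0x58, 0x58, 0x2c, 0x46, 0xc9, 0x2c, 0xc8]
t2 = [0x46, 0x24, 0xc9, 0xc9, 0x2c, 0xfa, 0xc8, 0xc8]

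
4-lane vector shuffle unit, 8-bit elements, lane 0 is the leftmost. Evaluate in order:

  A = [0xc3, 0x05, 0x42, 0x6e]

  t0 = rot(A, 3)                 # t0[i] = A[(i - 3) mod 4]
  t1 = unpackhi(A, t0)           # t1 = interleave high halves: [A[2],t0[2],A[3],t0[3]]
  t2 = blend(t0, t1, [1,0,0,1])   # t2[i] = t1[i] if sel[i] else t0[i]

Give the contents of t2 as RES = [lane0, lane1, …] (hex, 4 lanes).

RES = [ 0x42  0x42  0x6e  0xc3 ]

→ t0 |05|42|6e|c3|
→ t1 |42|6e|6e|c3|
→ t2 |42|42|6e|c3|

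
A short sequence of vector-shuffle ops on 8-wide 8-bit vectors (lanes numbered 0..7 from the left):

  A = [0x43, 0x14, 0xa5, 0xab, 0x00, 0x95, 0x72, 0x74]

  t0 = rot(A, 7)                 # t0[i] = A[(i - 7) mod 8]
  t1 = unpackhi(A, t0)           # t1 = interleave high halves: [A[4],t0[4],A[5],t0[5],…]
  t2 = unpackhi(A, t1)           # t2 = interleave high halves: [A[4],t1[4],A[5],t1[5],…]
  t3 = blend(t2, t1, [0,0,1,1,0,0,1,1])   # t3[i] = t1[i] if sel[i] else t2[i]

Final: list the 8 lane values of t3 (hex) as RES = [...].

RES = [ 0x00  0x72  0x95  0x72  0x72  0x74  0x74  0x43 ]

  t0: 14 a5 ab 00 95 72 74 43
  t1: 00 95 95 72 72 74 74 43
  t2: 00 72 95 74 72 74 74 43
  t3: 00 72 95 72 72 74 74 43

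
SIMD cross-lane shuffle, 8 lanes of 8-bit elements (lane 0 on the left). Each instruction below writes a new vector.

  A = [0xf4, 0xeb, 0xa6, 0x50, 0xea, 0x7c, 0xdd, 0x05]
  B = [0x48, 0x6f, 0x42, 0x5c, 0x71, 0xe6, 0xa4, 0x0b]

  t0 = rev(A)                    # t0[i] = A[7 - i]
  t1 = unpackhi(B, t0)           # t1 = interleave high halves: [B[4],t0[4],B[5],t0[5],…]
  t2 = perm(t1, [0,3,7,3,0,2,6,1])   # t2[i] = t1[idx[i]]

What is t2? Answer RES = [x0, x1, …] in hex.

→ t0 |05|dd|7c|ea|50|a6|eb|f4|
→ t1 |71|50|e6|a6|a4|eb|0b|f4|
→ t2 |71|a6|f4|a6|71|e6|0b|50|

RES = [0x71, 0xa6, 0xf4, 0xa6, 0x71, 0xe6, 0x0b, 0x50]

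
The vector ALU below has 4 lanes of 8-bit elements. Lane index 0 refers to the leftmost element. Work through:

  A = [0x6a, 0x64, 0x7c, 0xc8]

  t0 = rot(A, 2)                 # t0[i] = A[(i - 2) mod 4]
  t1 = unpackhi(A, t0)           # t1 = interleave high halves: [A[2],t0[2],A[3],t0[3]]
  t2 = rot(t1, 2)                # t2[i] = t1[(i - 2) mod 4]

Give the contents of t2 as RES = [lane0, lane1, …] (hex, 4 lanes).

RES = [ 0xc8  0x64  0x7c  0x6a ]

  t0: 7c c8 6a 64
  t1: 7c 6a c8 64
  t2: c8 64 7c 6a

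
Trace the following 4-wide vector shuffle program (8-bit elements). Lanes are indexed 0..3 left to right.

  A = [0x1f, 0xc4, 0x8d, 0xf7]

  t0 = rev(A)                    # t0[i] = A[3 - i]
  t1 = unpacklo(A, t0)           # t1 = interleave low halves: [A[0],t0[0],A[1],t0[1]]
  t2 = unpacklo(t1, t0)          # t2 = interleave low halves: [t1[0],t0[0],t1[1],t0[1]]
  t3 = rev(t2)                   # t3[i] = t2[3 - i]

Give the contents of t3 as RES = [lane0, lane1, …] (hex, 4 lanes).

RES = [ 0x8d  0xf7  0xf7  0x1f ]

→ t0 |f7|8d|c4|1f|
→ t1 |1f|f7|c4|8d|
→ t2 |1f|f7|f7|8d|
→ t3 |8d|f7|f7|1f|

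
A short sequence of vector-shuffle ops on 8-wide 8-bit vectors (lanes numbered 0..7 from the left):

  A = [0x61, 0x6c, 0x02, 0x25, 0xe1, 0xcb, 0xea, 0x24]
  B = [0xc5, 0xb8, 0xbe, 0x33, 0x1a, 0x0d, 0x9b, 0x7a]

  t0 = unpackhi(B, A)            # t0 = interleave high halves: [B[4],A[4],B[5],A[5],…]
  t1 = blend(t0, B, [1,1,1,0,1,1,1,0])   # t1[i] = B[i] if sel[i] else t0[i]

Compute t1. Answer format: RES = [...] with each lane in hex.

→ t0 |1a|e1|0d|cb|9b|ea|7a|24|
→ t1 |c5|b8|be|cb|1a|0d|9b|24|

RES = [0xc5, 0xb8, 0xbe, 0xcb, 0x1a, 0x0d, 0x9b, 0x24]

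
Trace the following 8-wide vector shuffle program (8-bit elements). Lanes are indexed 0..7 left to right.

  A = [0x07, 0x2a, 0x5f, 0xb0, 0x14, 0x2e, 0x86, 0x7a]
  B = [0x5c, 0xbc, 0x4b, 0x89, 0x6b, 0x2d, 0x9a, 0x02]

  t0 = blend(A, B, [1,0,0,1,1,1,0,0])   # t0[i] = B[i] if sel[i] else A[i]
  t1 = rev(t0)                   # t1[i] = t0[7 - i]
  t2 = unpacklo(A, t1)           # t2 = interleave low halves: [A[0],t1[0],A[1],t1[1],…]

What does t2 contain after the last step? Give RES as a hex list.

RES = [0x07, 0x7a, 0x2a, 0x86, 0x5f, 0x2d, 0xb0, 0x6b]

t0 = [0x5c, 0x2a, 0x5f, 0x89, 0x6b, 0x2d, 0x86, 0x7a]
t1 = [0x7a, 0x86, 0x2d, 0x6b, 0x89, 0x5f, 0x2a, 0x5c]
t2 = [0x07, 0x7a, 0x2a, 0x86, 0x5f, 0x2d, 0xb0, 0x6b]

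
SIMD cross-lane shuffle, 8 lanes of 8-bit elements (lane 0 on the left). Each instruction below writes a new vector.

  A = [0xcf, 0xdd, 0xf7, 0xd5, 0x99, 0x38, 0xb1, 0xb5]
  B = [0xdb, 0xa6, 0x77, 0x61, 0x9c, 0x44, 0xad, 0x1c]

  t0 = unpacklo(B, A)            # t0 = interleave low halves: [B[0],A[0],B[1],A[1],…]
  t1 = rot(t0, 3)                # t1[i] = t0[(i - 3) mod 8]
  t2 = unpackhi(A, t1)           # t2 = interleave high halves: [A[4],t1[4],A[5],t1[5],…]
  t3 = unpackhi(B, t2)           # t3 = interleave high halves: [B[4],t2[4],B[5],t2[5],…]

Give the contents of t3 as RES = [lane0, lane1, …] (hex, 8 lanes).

RES = [0x9c, 0xb1, 0x44, 0xdd, 0xad, 0xb5, 0x1c, 0x77]

  t0: db cf a6 dd 77 f7 61 d5
  t1: f7 61 d5 db cf a6 dd 77
  t2: 99 cf 38 a6 b1 dd b5 77
  t3: 9c b1 44 dd ad b5 1c 77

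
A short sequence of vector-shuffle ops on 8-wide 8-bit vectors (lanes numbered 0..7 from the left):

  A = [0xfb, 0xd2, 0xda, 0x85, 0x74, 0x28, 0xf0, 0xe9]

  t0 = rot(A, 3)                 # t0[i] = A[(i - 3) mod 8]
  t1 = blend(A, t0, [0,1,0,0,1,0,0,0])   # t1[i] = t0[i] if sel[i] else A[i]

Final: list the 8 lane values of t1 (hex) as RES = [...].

→ t0 |28|f0|e9|fb|d2|da|85|74|
→ t1 |fb|f0|da|85|d2|28|f0|e9|

RES = [0xfb, 0xf0, 0xda, 0x85, 0xd2, 0x28, 0xf0, 0xe9]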